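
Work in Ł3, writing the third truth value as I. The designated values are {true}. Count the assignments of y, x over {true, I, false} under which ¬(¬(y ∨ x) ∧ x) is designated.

Of the 9 assignments, 7 give a value in {true}.

7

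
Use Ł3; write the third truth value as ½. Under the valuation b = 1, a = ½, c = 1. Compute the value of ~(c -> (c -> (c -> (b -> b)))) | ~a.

b -> b = 1 -> 1 = 1
c -> (b -> b) = 1 -> 1 = 1
c -> (c -> (b -> b)) = 1 -> 1 = 1
c -> (c -> (c -> (b -> b))) = 1 -> 1 = 1
~(c -> (c -> (c -> (b -> b)))) = ~1 = 0
~a = ~½ = ½
~(c -> (c -> (c -> (b -> b)))) | ~a = 0 | ½ = ½

½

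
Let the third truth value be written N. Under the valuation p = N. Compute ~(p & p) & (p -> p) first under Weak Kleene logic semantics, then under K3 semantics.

In Weak Kleene logic: p & p = N & N = N
~(p & p) = ~N = N
p -> p = N -> N = N  [any arg is the third value ⇒ result is the third value]
~(p & p) & (p -> p) = N & N = N
In K3: p & p = N & N = N
~(p & p) = ~N = N
p -> p = N -> N = N  [~N | N]
~(p & p) & (p -> p) = N & N = N

N; N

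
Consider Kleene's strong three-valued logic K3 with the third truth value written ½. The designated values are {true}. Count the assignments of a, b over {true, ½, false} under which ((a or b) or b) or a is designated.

Of the 9 assignments, 5 give a value in {true}.

5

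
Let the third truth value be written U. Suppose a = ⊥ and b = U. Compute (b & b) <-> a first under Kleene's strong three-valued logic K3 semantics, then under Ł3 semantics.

U; U

In Kleene's strong three-valued logic K3: b & b = U & U = U
(b & b) <-> a = U <-> ⊥ = U
In Ł3: b & b = U & U = U
(b & b) <-> a = U <-> ⊥ = U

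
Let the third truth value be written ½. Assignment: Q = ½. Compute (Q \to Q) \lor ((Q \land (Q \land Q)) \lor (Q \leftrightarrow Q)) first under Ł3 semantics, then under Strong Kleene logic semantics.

1; ½

In Ł3: Q \to Q = ½ \to ½ = 1  [min(1, 1−½+½)]
Q \land Q = ½ \land ½ = ½
Q \land (Q \land Q) = ½ \land ½ = ½
Q \leftrightarrow Q = ½ \leftrightarrow ½ = 1
(Q \land (Q \land Q)) \lor (Q \leftrightarrow Q) = ½ \lor 1 = 1
(Q \to Q) \lor ((Q \land (Q \land Q)) \lor (Q \leftrightarrow Q)) = 1 \lor 1 = 1
In Strong Kleene logic: Q \to Q = ½ \to ½ = ½  [\lnot ½ \lor ½]
Q \land Q = ½ \land ½ = ½
Q \land (Q \land Q) = ½ \land ½ = ½
Q \leftrightarrow Q = ½ \leftrightarrow ½ = ½
(Q \land (Q \land Q)) \lor (Q \leftrightarrow Q) = ½ \lor ½ = ½
(Q \to Q) \lor ((Q \land (Q \land Q)) \lor (Q \leftrightarrow Q)) = ½ \lor ½ = ½
They differ because Ł3 and Strong Kleene logic treat ½ differently under implication.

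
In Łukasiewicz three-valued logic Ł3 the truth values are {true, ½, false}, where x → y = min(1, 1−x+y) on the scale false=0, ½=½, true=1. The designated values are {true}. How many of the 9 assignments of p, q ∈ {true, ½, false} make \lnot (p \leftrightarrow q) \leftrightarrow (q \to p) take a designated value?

3

Designated under: (p=true, q=false); (p=½, q=true); (p=false, q=½).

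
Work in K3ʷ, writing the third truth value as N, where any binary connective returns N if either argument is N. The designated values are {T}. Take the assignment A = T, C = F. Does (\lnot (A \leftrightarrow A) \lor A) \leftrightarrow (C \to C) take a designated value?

Yes

A \leftrightarrow A = T \leftrightarrow T = T
\lnot (A \leftrightarrow A) = \lnot T = F
\lnot (A \leftrightarrow A) \lor A = F \lor T = T
C \to C = F \to F = T
(\lnot (A \leftrightarrow A) \lor A) \leftrightarrow (C \to C) = T \leftrightarrow T = T
T ∈ {T}.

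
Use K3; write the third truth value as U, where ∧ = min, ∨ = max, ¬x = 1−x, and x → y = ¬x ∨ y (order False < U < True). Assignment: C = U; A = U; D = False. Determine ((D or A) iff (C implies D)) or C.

U

D or A = False or U = U
C implies D = U implies False = U  [not U or False]
(D or A) iff (C implies D) = U iff U = U
((D or A) iff (C implies D)) or C = U or U = U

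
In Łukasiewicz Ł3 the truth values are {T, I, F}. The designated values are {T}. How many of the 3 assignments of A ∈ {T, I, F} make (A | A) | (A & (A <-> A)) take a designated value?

1

A=T: T ✓
A=I: I ·
A=F: F ·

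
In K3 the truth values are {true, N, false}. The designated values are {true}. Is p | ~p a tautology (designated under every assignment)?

No

Countermodel: p=N gives N, which is not designated.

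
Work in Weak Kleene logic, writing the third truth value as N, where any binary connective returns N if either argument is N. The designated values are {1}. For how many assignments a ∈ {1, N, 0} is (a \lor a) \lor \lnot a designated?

2

a=1: 1 ✓
a=N: N ·
a=0: 1 ✓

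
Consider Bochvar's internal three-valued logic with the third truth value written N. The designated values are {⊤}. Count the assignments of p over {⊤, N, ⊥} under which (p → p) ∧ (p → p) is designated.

2

p=⊤: ⊤ ✓
p=N: N ·
p=⊥: ⊤ ✓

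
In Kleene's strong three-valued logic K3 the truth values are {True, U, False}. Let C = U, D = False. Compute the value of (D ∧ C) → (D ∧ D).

True

D ∧ C = False ∧ U = False
D ∧ D = False ∧ False = False
(D ∧ C) → (D ∧ D) = False → False = True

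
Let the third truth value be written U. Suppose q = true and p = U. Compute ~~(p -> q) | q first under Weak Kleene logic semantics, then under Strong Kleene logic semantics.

In Weak Kleene logic: p -> q = U -> true = U  [any arg is the third value ⇒ result is the third value]
~(p -> q) = ~U = U
~~(p -> q) = ~U = U
~~(p -> q) | q = U | true = U
In Strong Kleene logic: p -> q = U -> true = true  [~U | true]
~(p -> q) = ~true = false
~~(p -> q) = ~false = true
~~(p -> q) | q = true | true = true
They differ because Weak Kleene logic and Strong Kleene logic treat U differently under the binary connectives.

U; true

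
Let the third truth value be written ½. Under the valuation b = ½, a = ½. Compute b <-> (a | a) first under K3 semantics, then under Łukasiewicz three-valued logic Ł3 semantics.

In K3: a | a = ½ | ½ = ½
b <-> (a | a) = ½ <-> ½ = ½
In Łukasiewicz three-valued logic Ł3: a | a = ½ | ½ = ½
b <-> (a | a) = ½ <-> ½ = True
They differ because K3 and Łukasiewicz three-valued logic Ł3 treat ½ differently under implication.

½; True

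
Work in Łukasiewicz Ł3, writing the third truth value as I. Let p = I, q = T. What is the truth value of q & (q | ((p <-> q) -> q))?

p <-> q = I <-> T = I  [1 − |½−1|]
(p <-> q) -> q = I -> T = T
q | ((p <-> q) -> q) = T | T = T
q & (q | ((p <-> q) -> q)) = T & T = T

T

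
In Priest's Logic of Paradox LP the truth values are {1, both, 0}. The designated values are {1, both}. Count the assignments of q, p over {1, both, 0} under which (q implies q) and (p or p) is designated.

Of the 9 assignments, 6 give a value in {1, both}.

6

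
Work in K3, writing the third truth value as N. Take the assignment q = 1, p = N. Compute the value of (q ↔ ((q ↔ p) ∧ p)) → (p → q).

1

q ↔ p = 1 ↔ N = N
(q ↔ p) ∧ p = N ∧ N = N
q ↔ ((q ↔ p) ∧ p) = 1 ↔ N = N
p → q = N → 1 = 1  [¬N ∨ 1]
(q ↔ ((q ↔ p) ∧ p)) → (p → q) = N → 1 = 1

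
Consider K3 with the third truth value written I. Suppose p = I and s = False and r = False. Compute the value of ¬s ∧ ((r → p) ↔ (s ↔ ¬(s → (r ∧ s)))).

True

¬s = ¬False = True
r → p = False → I = True  [¬False ∨ I]
r ∧ s = False ∧ False = False
s → (r ∧ s) = False → False = True
¬(s → (r ∧ s)) = ¬True = False
s ↔ ¬(s → (r ∧ s)) = False ↔ False = True
(r → p) ↔ (s ↔ ¬(s → (r ∧ s))) = True ↔ True = True
¬s ∧ ((r → p) ↔ (s ↔ ¬(s → (r ∧ s)))) = True ∧ True = True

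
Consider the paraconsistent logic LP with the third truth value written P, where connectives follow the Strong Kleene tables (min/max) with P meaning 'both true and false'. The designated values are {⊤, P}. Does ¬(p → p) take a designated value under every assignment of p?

Countermodel: p=⊤ gives ⊥, which is not designated.

No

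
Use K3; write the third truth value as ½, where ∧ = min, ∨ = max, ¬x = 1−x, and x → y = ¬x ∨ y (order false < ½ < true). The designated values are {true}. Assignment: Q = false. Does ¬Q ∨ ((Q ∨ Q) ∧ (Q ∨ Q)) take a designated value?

Yes

¬Q = ¬false = true
Q ∨ Q = false ∨ false = false
Q ∨ Q = false ∨ false = false
(Q ∨ Q) ∧ (Q ∨ Q) = false ∧ false = false
¬Q ∨ ((Q ∨ Q) ∧ (Q ∨ Q)) = true ∨ false = true
true ∈ {true}.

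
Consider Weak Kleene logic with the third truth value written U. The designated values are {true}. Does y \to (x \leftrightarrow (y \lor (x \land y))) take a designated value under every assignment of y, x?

Countermodel: y=true, x=U gives U, which is not designated.

No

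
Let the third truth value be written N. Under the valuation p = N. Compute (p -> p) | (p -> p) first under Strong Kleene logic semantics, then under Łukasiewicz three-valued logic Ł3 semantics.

N; true

In Strong Kleene logic: p -> p = N -> N = N
p -> p = N -> N = N
(p -> p) | (p -> p) = N | N = N
In Łukasiewicz three-valued logic Ł3: p -> p = N -> N = true  [min(1, 1−½+½)]
p -> p = N -> N = true
(p -> p) | (p -> p) = true | true = true
They differ because Strong Kleene logic and Łukasiewicz three-valued logic Ł3 treat N differently under implication.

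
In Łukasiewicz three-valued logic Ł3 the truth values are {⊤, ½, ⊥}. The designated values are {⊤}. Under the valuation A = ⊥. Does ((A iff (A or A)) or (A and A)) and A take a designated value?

A or A = ⊥ or ⊥ = ⊥
A iff (A or A) = ⊥ iff ⊥ = ⊤
A and A = ⊥ and ⊥ = ⊥
(A iff (A or A)) or (A and A) = ⊤ or ⊥ = ⊤
((A iff (A or A)) or (A and A)) and A = ⊤ and ⊥ = ⊥
⊥ ∉ {⊤}.

No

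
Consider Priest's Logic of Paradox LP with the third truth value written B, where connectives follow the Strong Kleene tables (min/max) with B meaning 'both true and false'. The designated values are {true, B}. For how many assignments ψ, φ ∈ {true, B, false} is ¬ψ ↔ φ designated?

Of the 9 assignments, 7 give a value in {true, B}.

7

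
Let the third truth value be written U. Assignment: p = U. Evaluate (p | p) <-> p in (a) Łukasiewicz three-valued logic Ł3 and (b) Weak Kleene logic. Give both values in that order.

True; U

In Łukasiewicz three-valued logic Ł3: p | p = U | U = U
(p | p) <-> p = U <-> U = True  [1 − |½−½|]
In Weak Kleene logic: p | p = U | U = U
(p | p) <-> p = U <-> U = U
They differ because Łukasiewicz three-valued logic Ł3 and Weak Kleene logic treat U differently under the binary connectives.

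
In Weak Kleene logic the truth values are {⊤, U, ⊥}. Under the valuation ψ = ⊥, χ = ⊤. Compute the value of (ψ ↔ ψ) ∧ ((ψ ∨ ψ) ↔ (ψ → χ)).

⊥

ψ ↔ ψ = ⊥ ↔ ⊥ = ⊤
ψ ∨ ψ = ⊥ ∨ ⊥ = ⊥
ψ → χ = ⊥ → ⊤ = ⊤
(ψ ∨ ψ) ↔ (ψ → χ) = ⊥ ↔ ⊤ = ⊥
(ψ ↔ ψ) ∧ ((ψ ∨ ψ) ↔ (ψ → χ)) = ⊤ ∧ ⊥ = ⊥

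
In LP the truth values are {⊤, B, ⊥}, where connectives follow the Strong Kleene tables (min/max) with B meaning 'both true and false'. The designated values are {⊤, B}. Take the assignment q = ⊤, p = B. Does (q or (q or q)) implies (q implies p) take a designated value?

Yes

q or q = ⊤ or ⊤ = ⊤
q or (q or q) = ⊤ or ⊤ = ⊤
q implies p = ⊤ implies B = B  [not ⊤ or B]
(q or (q or q)) implies (q implies p) = ⊤ implies B = B
B ∈ {⊤, B}.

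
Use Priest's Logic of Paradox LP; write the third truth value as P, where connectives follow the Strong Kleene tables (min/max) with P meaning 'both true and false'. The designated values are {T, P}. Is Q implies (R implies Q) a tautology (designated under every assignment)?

Every assignment of Q, R over {T, P, F} gives a value in {T, P}.
In particular, with Q=P, R=P: Q implies (R implies Q) = P.

Yes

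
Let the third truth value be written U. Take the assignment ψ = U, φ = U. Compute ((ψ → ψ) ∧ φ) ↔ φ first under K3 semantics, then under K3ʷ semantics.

U; U

In K3: ψ → ψ = U → U = U  [¬U ∨ U]
(ψ → ψ) ∧ φ = U ∧ U = U
((ψ → ψ) ∧ φ) ↔ φ = U ↔ U = U
In K3ʷ: ψ → ψ = U → U = U  [any arg is the third value ⇒ result is the third value]
(ψ → ψ) ∧ φ = U ∧ U = U
((ψ → ψ) ∧ φ) ↔ φ = U ↔ U = U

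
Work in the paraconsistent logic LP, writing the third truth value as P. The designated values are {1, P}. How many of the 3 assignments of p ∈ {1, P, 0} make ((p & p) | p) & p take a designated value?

p=1: 1 ✓
p=P: P ✓
p=0: 0 ·

2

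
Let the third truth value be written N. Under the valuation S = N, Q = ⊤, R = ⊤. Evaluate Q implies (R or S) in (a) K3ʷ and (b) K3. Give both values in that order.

N; ⊤

In K3ʷ: R or S = ⊤ or N = N
Q implies (R or S) = ⊤ implies N = N  [any arg is the third value ⇒ result is the third value]
In K3: R or S = ⊤ or N = ⊤
Q implies (R or S) = ⊤ implies ⊤ = ⊤
They differ because K3ʷ and K3 treat N differently under the binary connectives.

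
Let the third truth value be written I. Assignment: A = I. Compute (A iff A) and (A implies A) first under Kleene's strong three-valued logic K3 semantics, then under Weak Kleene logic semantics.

In Kleene's strong three-valued logic K3: A iff A = I iff I = I
A implies A = I implies I = I  [not I or I]
(A iff A) and (A implies A) = I and I = I
In Weak Kleene logic: A iff A = I iff I = I
A implies A = I implies I = I  [any arg is the third value ⇒ result is the third value]
(A iff A) and (A implies A) = I and I = I

I; I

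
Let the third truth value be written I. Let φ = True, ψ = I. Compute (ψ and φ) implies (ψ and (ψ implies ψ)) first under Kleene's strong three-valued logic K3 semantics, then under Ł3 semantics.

I; True

In Kleene's strong three-valued logic K3: ψ and φ = I and True = I
ψ implies ψ = I implies I = I  [not I or I]
ψ and (ψ implies ψ) = I and I = I
(ψ and φ) implies (ψ and (ψ implies ψ)) = I implies I = I
In Ł3: ψ and φ = I and True = I
ψ implies ψ = I implies I = True
ψ and (ψ implies ψ) = I and True = I
(ψ and φ) implies (ψ and (ψ implies ψ)) = I implies I = True
They differ because Kleene's strong three-valued logic K3 and Ł3 treat I differently under implication.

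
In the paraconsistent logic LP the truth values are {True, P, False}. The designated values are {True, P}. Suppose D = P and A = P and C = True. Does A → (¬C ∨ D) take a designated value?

¬C = ¬True = False
¬C ∨ D = False ∨ P = P
A → (¬C ∨ D) = P → P = P  [¬P ∨ P]
P ∈ {True, P}.

Yes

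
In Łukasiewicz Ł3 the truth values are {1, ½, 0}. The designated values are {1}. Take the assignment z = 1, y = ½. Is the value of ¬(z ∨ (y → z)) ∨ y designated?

y → z = ½ → 1 = 1
z ∨ (y → z) = 1 ∨ 1 = 1
¬(z ∨ (y → z)) = ¬1 = 0
¬(z ∨ (y → z)) ∨ y = 0 ∨ ½ = ½
½ ∉ {1}.

No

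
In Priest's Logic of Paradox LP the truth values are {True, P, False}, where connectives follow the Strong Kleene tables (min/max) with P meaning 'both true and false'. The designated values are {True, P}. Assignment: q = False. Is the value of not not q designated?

No

not q = not False = True
not not q = not True = False
False ∉ {True, P}.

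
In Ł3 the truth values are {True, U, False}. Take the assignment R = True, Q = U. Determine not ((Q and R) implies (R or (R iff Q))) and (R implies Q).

False

Q and R = U and True = U
R iff Q = True iff U = U
R or (R iff Q) = True or U = True
(Q and R) implies (R or (R iff Q)) = U implies True = True
not ((Q and R) implies (R or (R iff Q))) = not True = False
R implies Q = True implies U = U
not ((Q and R) implies (R or (R iff Q))) and (R implies Q) = False and U = False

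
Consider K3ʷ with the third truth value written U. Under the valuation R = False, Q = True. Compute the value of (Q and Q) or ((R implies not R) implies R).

Q and Q = True and True = True
not R = not False = True
R implies not R = False implies True = True
(R implies not R) implies R = True implies False = False
(Q and Q) or ((R implies not R) implies R) = True or False = True

True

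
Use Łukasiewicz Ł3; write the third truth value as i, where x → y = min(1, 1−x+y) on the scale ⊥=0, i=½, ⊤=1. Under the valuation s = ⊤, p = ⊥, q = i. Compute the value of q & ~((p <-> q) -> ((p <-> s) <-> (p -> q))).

i

p <-> q = ⊥ <-> i = i  [1 − |0−½|]
p <-> s = ⊥ <-> ⊤ = ⊥
p -> q = ⊥ -> i = ⊤
(p <-> s) <-> (p -> q) = ⊥ <-> ⊤ = ⊥
(p <-> q) -> ((p <-> s) <-> (p -> q)) = i -> ⊥ = i
~((p <-> q) -> ((p <-> s) <-> (p -> q))) = ~i = i
q & ~((p <-> q) -> ((p <-> s) <-> (p -> q))) = i & i = i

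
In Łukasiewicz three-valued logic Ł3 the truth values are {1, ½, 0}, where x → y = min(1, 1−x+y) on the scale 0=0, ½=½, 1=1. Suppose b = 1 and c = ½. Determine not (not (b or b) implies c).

0

b or b = 1 or 1 = 1
not (b or b) = not 1 = 0
not (b or b) implies c = 0 implies ½ = 1
not (not (b or b) implies c) = not 1 = 0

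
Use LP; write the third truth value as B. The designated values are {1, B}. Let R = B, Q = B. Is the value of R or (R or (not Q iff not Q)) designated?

Yes

not Q = not B = B
not Q = not B = B
not Q iff not Q = B iff B = B
R or (not Q iff not Q) = B or B = B
R or (R or (not Q iff not Q)) = B or B = B
B ∈ {1, B}.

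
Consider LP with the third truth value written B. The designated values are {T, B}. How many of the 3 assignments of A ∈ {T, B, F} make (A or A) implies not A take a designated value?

A=T: F ·
A=B: B ✓
A=F: T ✓

2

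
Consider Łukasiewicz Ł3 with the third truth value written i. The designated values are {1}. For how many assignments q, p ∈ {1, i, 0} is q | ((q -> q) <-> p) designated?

5

Of the 9 assignments, 5 give a value in {1}.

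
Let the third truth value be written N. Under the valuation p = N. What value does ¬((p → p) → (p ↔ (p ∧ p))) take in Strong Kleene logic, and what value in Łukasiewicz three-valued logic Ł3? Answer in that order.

In Strong Kleene logic: p → p = N → N = N
p ∧ p = N ∧ N = N
p ↔ (p ∧ p) = N ↔ N = N
(p → p) → (p ↔ (p ∧ p)) = N → N = N
¬((p → p) → (p ↔ (p ∧ p))) = ¬N = N
In Łukasiewicz three-valued logic Ł3: p → p = N → N = true  [min(1, 1−½+½)]
p ∧ p = N ∧ N = N
p ↔ (p ∧ p) = N ↔ N = true
(p → p) → (p ↔ (p ∧ p)) = true → true = true
¬((p → p) → (p ↔ (p ∧ p))) = ¬true = false
They differ because Strong Kleene logic and Łukasiewicz three-valued logic Ł3 treat N differently under implication.

N; false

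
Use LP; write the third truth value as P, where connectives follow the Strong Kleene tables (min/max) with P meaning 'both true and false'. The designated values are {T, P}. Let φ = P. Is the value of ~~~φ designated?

~φ = ~P = P
~~φ = ~P = P
~~~φ = ~P = P
P ∈ {T, P}.

Yes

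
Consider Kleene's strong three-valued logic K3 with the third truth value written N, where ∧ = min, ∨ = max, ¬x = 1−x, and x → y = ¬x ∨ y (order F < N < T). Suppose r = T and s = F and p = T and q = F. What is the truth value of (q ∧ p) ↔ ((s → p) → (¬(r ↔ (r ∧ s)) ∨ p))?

F

q ∧ p = F ∧ T = F
s → p = F → T = T
r ∧ s = T ∧ F = F
r ↔ (r ∧ s) = T ↔ F = F
¬(r ↔ (r ∧ s)) = ¬F = T
¬(r ↔ (r ∧ s)) ∨ p = T ∨ T = T
(s → p) → (¬(r ↔ (r ∧ s)) ∨ p) = T → T = T
(q ∧ p) ↔ ((s → p) → (¬(r ↔ (r ∧ s)) ∨ p)) = F ↔ T = F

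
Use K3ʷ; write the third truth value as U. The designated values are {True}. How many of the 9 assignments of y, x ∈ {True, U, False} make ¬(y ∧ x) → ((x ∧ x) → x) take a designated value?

4

Designated under: (y=True, x=True); (y=True, x=False); (y=False, x=True); (y=False, x=False).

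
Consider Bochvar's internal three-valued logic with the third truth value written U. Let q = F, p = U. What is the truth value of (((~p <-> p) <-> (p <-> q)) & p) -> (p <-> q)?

~p = ~U = U
~p <-> p = U <-> U = U
p <-> q = U <-> F = U
(~p <-> p) <-> (p <-> q) = U <-> U = U
((~p <-> p) <-> (p <-> q)) & p = U & U = U
p <-> q = U <-> F = U
(((~p <-> p) <-> (p <-> q)) & p) -> (p <-> q) = U -> U = U  [any arg is the third value ⇒ result is the third value]

U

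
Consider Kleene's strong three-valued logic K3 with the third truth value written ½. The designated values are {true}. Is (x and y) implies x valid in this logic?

No

Countermodel: x=½, y=true gives ½, which is not designated.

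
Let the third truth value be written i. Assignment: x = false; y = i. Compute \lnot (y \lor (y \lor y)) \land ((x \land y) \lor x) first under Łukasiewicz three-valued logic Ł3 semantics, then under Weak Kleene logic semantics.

In Łukasiewicz three-valued logic Ł3: y \lor y = i \lor i = i
y \lor (y \lor y) = i \lor i = i
\lnot (y \lor (y \lor y)) = \lnot i = i
x \land y = false \land i = false
(x \land y) \lor x = false \lor false = false
\lnot (y \lor (y \lor y)) \land ((x \land y) \lor x) = i \land false = false
In Weak Kleene logic: y \lor y = i \lor i = i
y \lor (y \lor y) = i \lor i = i
\lnot (y \lor (y \lor y)) = \lnot i = i
x \land y = false \land i = i
(x \land y) \lor x = i \lor false = i
\lnot (y \lor (y \lor y)) \land ((x \land y) \lor x) = i \land i = i
They differ because Łukasiewicz three-valued logic Ł3 and Weak Kleene logic treat i differently under the binary connectives.

false; i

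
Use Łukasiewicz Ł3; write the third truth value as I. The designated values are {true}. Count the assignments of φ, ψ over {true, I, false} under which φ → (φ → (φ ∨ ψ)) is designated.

9

Of the 9 assignments, 9 give a value in {true}.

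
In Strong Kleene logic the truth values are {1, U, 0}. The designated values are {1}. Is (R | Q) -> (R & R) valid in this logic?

No

Countermodel: R=U, Q=1 gives U, which is not designated.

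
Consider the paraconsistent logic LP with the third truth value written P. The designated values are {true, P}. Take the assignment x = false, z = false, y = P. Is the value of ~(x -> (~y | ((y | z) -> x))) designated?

~y = ~P = P
y | z = P | false = P
(y | z) -> x = P -> false = P  [~P | false]
~y | ((y | z) -> x) = P | P = P
x -> (~y | ((y | z) -> x)) = false -> P = true
~(x -> (~y | ((y | z) -> x))) = ~true = false
false ∉ {true, P}.

No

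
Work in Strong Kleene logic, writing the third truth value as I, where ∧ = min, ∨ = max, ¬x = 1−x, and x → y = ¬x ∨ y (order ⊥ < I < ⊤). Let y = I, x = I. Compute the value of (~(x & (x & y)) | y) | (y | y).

I

x & y = I & I = I
x & (x & y) = I & I = I
~(x & (x & y)) = ~I = I
~(x & (x & y)) | y = I | I = I
y | y = I | I = I
(~(x & (x & y)) | y) | (y | y) = I | I = I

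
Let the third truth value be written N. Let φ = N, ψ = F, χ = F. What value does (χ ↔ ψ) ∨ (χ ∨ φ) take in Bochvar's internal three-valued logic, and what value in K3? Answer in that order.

In Bochvar's internal three-valued logic: χ ↔ ψ = F ↔ F = T
χ ∨ φ = F ∨ N = N
(χ ↔ ψ) ∨ (χ ∨ φ) = T ∨ N = N
In K3: χ ↔ ψ = F ↔ F = T
χ ∨ φ = F ∨ N = N
(χ ↔ ψ) ∨ (χ ∨ φ) = T ∨ N = T
They differ because Bochvar's internal three-valued logic and K3 treat N differently under the binary connectives.

N; T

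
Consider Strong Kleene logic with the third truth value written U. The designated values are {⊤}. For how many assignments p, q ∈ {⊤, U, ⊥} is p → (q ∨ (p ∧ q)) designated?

5

Of the 9 assignments, 5 give a value in {⊤}.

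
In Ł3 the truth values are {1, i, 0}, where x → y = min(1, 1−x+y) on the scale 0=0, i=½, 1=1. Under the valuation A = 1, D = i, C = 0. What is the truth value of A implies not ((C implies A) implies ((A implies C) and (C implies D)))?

C implies A = 0 implies 1 = 1
A implies C = 1 implies 0 = 0
C implies D = 0 implies i = 1  [min(1, 1−0+½)]
(A implies C) and (C implies D) = 0 and 1 = 0
(C implies A) implies ((A implies C) and (C implies D)) = 1 implies 0 = 0
not ((C implies A) implies ((A implies C) and (C implies D))) = not 0 = 1
A implies not ((C implies A) implies ((A implies C) and (C implies D))) = 1 implies 1 = 1

1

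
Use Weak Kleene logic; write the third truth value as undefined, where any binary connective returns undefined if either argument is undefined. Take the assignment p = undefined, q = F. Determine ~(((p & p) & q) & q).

undefined

p & p = undefined & undefined = undefined
(p & p) & q = undefined & F = undefined
((p & p) & q) & q = undefined & F = undefined
~(((p & p) & q) & q) = ~undefined = undefined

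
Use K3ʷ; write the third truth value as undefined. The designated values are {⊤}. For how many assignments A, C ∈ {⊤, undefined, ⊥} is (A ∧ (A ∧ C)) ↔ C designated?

Designated under: (A=⊤, C=⊤); (A=⊤, C=⊥); (A=⊥, C=⊥).

3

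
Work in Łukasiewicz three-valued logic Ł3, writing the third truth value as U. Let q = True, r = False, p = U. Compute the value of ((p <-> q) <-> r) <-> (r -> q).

p <-> q = U <-> True = U
(p <-> q) <-> r = U <-> False = U
r -> q = False -> True = True
((p <-> q) <-> r) <-> (r -> q) = U <-> True = U

U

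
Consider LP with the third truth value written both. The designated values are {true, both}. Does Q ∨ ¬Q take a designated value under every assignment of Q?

Yes

Every assignment of Q over {true, both, false} gives a value in {true, both}.
In particular, with Q=both: Q ∨ ¬Q = both.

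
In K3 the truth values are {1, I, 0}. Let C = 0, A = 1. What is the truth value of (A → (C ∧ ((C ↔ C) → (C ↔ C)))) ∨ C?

0

C ↔ C = 0 ↔ 0 = 1
C ↔ C = 0 ↔ 0 = 1
(C ↔ C) → (C ↔ C) = 1 → 1 = 1
C ∧ ((C ↔ C) → (C ↔ C)) = 0 ∧ 1 = 0
A → (C ∧ ((C ↔ C) → (C ↔ C))) = 1 → 0 = 0
(A → (C ∧ ((C ↔ C) → (C ↔ C)))) ∨ C = 0 ∨ 0 = 0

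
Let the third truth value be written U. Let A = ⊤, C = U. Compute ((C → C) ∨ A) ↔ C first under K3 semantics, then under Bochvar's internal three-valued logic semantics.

U; U

In K3: C → C = U → U = U  [¬U ∨ U]
(C → C) ∨ A = U ∨ ⊤ = ⊤
((C → C) ∨ A) ↔ C = ⊤ ↔ U = U
In Bochvar's internal three-valued logic: C → C = U → U = U  [any arg is the third value ⇒ result is the third value]
(C → C) ∨ A = U ∨ ⊤ = U
((C → C) ∨ A) ↔ C = U ↔ U = U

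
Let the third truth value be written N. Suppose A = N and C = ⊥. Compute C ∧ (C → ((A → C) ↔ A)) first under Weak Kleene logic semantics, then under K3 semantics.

N; ⊥

In Weak Kleene logic: A → C = N → ⊥ = N
(A → C) ↔ A = N ↔ N = N
C → ((A → C) ↔ A) = ⊥ → N = N
C ∧ (C → ((A → C) ↔ A)) = ⊥ ∧ N = N
In K3: A → C = N → ⊥ = N  [¬N ∨ ⊥]
(A → C) ↔ A = N ↔ N = N
C → ((A → C) ↔ A) = ⊥ → N = ⊤
C ∧ (C → ((A → C) ↔ A)) = ⊥ ∧ ⊤ = ⊥
They differ because Weak Kleene logic and K3 treat N differently under the binary connectives.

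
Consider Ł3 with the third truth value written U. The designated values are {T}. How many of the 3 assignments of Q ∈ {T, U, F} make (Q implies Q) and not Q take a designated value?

1

Q=T: F ·
Q=U: U ·
Q=F: T ✓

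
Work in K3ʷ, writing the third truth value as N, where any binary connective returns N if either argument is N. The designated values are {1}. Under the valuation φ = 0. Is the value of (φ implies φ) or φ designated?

Yes

φ implies φ = 0 implies 0 = 1
(φ implies φ) or φ = 1 or 0 = 1
1 ∈ {1}.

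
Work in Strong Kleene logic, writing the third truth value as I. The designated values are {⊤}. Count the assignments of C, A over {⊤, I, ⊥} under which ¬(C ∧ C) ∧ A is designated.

Designated under: (C=⊥, A=⊤).

1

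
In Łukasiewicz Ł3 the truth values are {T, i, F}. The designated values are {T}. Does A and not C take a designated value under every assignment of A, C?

No

Countermodel: A=T, C=T gives F, which is not designated.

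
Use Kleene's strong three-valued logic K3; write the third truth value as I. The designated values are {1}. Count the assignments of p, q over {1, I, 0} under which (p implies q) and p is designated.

1

Designated under: (p=1, q=1).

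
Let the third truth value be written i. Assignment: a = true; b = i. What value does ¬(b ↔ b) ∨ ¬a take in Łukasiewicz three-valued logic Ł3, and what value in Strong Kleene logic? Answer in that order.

In Łukasiewicz three-valued logic Ł3: b ↔ b = i ↔ i = true  [1 − |½−½|]
¬(b ↔ b) = ¬true = false
¬a = ¬true = false
¬(b ↔ b) ∨ ¬a = false ∨ false = false
In Strong Kleene logic: b ↔ b = i ↔ i = i
¬(b ↔ b) = ¬i = i
¬a = ¬true = false
¬(b ↔ b) ∨ ¬a = i ∨ false = i
They differ because Łukasiewicz three-valued logic Ł3 and Strong Kleene logic treat i differently under implication.

false; i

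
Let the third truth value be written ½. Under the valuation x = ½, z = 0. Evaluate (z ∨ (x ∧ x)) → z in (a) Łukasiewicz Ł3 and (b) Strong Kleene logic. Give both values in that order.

½; ½

In Łukasiewicz Ł3: x ∧ x = ½ ∧ ½ = ½
z ∨ (x ∧ x) = 0 ∨ ½ = ½
(z ∨ (x ∧ x)) → z = ½ → 0 = ½  [min(1, 1−½+0)]
In Strong Kleene logic: x ∧ x = ½ ∧ ½ = ½
z ∨ (x ∧ x) = 0 ∨ ½ = ½
(z ∨ (x ∧ x)) → z = ½ → 0 = ½  [¬½ ∨ 0]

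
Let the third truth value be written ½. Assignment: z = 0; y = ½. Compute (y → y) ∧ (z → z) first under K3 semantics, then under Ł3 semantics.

½; 1

In K3: y → y = ½ → ½ = ½
z → z = 0 → 0 = 1
(y → y) ∧ (z → z) = ½ ∧ 1 = ½
In Ł3: y → y = ½ → ½ = 1
z → z = 0 → 0 = 1
(y → y) ∧ (z → z) = 1 ∧ 1 = 1
They differ because K3 and Ł3 treat ½ differently under implication.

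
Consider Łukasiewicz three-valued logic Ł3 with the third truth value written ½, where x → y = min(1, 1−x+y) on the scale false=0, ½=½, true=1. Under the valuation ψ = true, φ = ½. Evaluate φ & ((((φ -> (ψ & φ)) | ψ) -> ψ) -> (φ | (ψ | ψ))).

ψ & φ = true & ½ = ½
φ -> (ψ & φ) = ½ -> ½ = true
(φ -> (ψ & φ)) | ψ = true | true = true
((φ -> (ψ & φ)) | ψ) -> ψ = true -> true = true
ψ | ψ = true | true = true
φ | (ψ | ψ) = ½ | true = true
(((φ -> (ψ & φ)) | ψ) -> ψ) -> (φ | (ψ | ψ)) = true -> true = true
φ & ((((φ -> (ψ & φ)) | ψ) -> ψ) -> (φ | (ψ | ψ))) = ½ & true = ½

½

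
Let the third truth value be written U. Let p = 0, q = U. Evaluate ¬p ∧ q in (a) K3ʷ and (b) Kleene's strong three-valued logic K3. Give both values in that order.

U; U

In K3ʷ: ¬p = ¬0 = 1
¬p ∧ q = 1 ∧ U = U
In Kleene's strong three-valued logic K3: ¬p = ¬0 = 1
¬p ∧ q = 1 ∧ U = U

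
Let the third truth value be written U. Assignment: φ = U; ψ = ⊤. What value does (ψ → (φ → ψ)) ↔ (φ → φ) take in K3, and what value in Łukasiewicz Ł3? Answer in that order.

In K3: φ → ψ = U → ⊤ = ⊤  [¬U ∨ ⊤]
ψ → (φ → ψ) = ⊤ → ⊤ = ⊤
φ → φ = U → U = U
(ψ → (φ → ψ)) ↔ (φ → φ) = ⊤ ↔ U = U
In Łukasiewicz Ł3: φ → ψ = U → ⊤ = ⊤  [min(1, 1−½+1)]
ψ → (φ → ψ) = ⊤ → ⊤ = ⊤
φ → φ = U → U = ⊤
(ψ → (φ → ψ)) ↔ (φ → φ) = ⊤ ↔ ⊤ = ⊤
They differ because K3 and Łukasiewicz Ł3 treat U differently under implication.

U; ⊤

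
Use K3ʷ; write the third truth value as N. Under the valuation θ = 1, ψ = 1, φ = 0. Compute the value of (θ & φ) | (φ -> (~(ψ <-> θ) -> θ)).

θ & φ = 1 & 0 = 0
ψ <-> θ = 1 <-> 1 = 1
~(ψ <-> θ) = ~1 = 0
~(ψ <-> θ) -> θ = 0 -> 1 = 1
φ -> (~(ψ <-> θ) -> θ) = 0 -> 1 = 1
(θ & φ) | (φ -> (~(ψ <-> θ) -> θ)) = 0 | 1 = 1

1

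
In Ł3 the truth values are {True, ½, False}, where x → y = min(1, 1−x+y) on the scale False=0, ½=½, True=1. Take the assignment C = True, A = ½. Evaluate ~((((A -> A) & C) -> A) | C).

False

A -> A = ½ -> ½ = True
(A -> A) & C = True & True = True
((A -> A) & C) -> A = True -> ½ = ½
(((A -> A) & C) -> A) | C = ½ | True = True
~((((A -> A) & C) -> A) | C) = ~True = False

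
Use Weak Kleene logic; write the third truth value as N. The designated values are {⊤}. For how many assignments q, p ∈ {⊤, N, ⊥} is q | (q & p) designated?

Designated under: (q=⊤, p=⊤); (q=⊤, p=⊥).

2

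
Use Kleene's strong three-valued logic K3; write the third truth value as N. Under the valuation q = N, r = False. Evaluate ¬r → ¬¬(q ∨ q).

¬r = ¬False = True
q ∨ q = N ∨ N = N
¬(q ∨ q) = ¬N = N
¬¬(q ∨ q) = ¬N = N
¬r → ¬¬(q ∨ q) = True → N = N  [¬True ∨ N]

N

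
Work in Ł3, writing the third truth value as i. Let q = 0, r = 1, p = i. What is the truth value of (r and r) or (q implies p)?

r and r = 1 and 1 = 1
q implies p = 0 implies i = 1
(r and r) or (q implies p) = 1 or 1 = 1

1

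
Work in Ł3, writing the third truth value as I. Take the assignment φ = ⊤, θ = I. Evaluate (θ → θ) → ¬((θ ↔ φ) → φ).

θ → θ = I → I = ⊤  [min(1, 1−½+½)]
θ ↔ φ = I ↔ ⊤ = I
(θ ↔ φ) → φ = I → ⊤ = ⊤
¬((θ ↔ φ) → φ) = ¬⊤ = ⊥
(θ → θ) → ¬((θ ↔ φ) → φ) = ⊤ → ⊥ = ⊥

⊥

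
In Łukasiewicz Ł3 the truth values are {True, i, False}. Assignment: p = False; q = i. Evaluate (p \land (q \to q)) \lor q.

q \to q = i \to i = True
p \land (q \to q) = False \land True = False
(p \land (q \to q)) \lor q = False \lor i = i

i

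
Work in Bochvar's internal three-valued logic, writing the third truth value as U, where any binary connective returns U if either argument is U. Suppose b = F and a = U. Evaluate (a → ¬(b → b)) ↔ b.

U

b → b = F → F = T
¬(b → b) = ¬T = F
a → ¬(b → b) = U → F = U  [any arg is the third value ⇒ result is the third value]
(a → ¬(b → b)) ↔ b = U ↔ F = U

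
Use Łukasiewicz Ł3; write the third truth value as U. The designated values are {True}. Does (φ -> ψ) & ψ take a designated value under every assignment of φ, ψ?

Countermodel: φ=True, ψ=U gives U, which is not designated.

No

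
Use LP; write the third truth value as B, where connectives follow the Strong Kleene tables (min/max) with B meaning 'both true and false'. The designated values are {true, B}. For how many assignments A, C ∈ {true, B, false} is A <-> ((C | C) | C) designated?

7

Of the 9 assignments, 7 give a value in {true, B}.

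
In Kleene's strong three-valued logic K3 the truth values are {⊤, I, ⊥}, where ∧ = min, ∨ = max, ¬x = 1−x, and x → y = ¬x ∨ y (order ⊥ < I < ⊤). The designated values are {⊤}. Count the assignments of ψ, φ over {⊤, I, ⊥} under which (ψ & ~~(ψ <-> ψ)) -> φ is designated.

Of the 9 assignments, 5 give a value in {⊤}.

5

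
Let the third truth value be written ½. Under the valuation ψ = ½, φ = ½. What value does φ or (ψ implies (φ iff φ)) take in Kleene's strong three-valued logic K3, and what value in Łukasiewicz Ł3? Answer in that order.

In Kleene's strong three-valued logic K3: φ iff φ = ½ iff ½ = ½
ψ implies (φ iff φ) = ½ implies ½ = ½  [not ½ or ½]
φ or (ψ implies (φ iff φ)) = ½ or ½ = ½
In Łukasiewicz Ł3: φ iff φ = ½ iff ½ = ⊤
ψ implies (φ iff φ) = ½ implies ⊤ = ⊤
φ or (ψ implies (φ iff φ)) = ½ or ⊤ = ⊤
They differ because Kleene's strong three-valued logic K3 and Łukasiewicz Ł3 treat ½ differently under implication.

½; ⊤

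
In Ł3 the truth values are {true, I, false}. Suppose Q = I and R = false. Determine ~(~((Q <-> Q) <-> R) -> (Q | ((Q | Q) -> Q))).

Q <-> Q = I <-> I = true  [1 − |½−½|]
(Q <-> Q) <-> R = true <-> false = false
~((Q <-> Q) <-> R) = ~false = true
Q | Q = I | I = I
(Q | Q) -> Q = I -> I = true
Q | ((Q | Q) -> Q) = I | true = true
~((Q <-> Q) <-> R) -> (Q | ((Q | Q) -> Q)) = true -> true = true
~(~((Q <-> Q) <-> R) -> (Q | ((Q | Q) -> Q))) = ~true = false

false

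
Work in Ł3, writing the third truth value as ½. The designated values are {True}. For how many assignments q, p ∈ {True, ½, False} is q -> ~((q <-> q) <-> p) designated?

Of the 9 assignments, 6 give a value in {True}.

6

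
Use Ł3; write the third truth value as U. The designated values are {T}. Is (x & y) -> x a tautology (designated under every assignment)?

Yes

Every assignment of x, y over {T, U, F} gives a value in {T}.
In particular, with x=U, y=U: (x & y) -> x = T.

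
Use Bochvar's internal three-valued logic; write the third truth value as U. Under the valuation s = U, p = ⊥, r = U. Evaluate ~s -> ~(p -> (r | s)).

~s = ~U = U
r | s = U | U = U
p -> (r | s) = ⊥ -> U = U  [any arg is the third value ⇒ result is the third value]
~(p -> (r | s)) = ~U = U
~s -> ~(p -> (r | s)) = U -> U = U

U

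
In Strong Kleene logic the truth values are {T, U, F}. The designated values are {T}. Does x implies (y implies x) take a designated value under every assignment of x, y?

Countermodel: x=U, y=T gives U, which is not designated.

No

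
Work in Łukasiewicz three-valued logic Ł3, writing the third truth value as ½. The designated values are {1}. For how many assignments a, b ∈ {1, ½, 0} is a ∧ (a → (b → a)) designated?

3

Designated under: (a=1, b=1); (a=1, b=½); (a=1, b=0).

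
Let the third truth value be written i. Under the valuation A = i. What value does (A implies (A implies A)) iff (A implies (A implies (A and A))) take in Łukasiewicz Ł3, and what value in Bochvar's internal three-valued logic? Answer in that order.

1; i

In Łukasiewicz Ł3: A implies A = i implies i = 1
A implies (A implies A) = i implies 1 = 1
A and A = i and i = i
A implies (A and A) = i implies i = 1
A implies (A implies (A and A)) = i implies 1 = 1
(A implies (A implies A)) iff (A implies (A implies (A and A))) = 1 iff 1 = 1
In Bochvar's internal three-valued logic: A implies A = i implies i = i  [any arg is the third value ⇒ result is the third value]
A implies (A implies A) = i implies i = i
A and A = i and i = i
A implies (A and A) = i implies i = i
A implies (A implies (A and A)) = i implies i = i
(A implies (A implies A)) iff (A implies (A implies (A and A))) = i iff i = i
They differ because Łukasiewicz Ł3 and Bochvar's internal three-valued logic treat i differently under the binary connectives.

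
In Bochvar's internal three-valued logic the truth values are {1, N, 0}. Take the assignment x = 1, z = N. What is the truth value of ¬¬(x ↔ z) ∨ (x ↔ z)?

N

x ↔ z = 1 ↔ N = N
¬(x ↔ z) = ¬N = N
¬¬(x ↔ z) = ¬N = N
x ↔ z = 1 ↔ N = N
¬¬(x ↔ z) ∨ (x ↔ z) = N ∨ N = N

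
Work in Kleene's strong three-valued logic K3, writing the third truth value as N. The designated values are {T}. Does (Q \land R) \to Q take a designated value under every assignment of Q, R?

Countermodel: Q=N, R=T gives N, which is not designated.

No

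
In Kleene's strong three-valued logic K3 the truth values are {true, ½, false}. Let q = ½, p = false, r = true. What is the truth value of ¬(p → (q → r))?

q → r = ½ → true = true
p → (q → r) = false → true = true
¬(p → (q → r)) = ¬true = false

false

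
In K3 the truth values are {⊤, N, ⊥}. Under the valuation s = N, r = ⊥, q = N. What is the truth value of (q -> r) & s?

q -> r = N -> ⊥ = N
(q -> r) & s = N & N = N

N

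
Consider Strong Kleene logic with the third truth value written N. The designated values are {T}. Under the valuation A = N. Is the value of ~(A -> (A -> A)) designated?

A -> A = N -> N = N  [~N | N]
A -> (A -> A) = N -> N = N
~(A -> (A -> A)) = ~N = N
N ∉ {T}.

No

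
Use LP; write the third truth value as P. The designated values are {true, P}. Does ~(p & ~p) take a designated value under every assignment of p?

Yes

Every assignment of p over {true, P, false} gives a value in {true, P}.
In particular, with p=P: ~(p & ~p) = P.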